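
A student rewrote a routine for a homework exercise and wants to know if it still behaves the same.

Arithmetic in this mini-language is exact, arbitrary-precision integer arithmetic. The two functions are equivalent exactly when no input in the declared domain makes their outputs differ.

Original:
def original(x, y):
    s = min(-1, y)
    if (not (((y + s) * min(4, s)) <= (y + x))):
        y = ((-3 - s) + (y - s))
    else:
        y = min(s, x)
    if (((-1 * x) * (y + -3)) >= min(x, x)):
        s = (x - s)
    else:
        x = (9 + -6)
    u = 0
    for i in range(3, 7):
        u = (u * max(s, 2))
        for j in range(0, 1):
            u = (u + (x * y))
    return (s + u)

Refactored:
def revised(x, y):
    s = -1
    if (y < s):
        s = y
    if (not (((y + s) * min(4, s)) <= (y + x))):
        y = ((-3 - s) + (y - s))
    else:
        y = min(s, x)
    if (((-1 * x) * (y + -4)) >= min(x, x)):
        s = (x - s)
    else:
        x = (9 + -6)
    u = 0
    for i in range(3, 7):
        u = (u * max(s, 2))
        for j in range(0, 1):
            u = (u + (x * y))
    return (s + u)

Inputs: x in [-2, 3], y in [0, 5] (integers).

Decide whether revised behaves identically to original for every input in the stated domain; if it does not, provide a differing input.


The suspicious edit (`-3` became `-4`) never changes the result for any input inside the declared domain.
Spot check at x=-2, y=2 — original: s = -1; (not (((y + s) * min(4, s)) <= (y + x))) -> false; y = -2; (((-1 * x) * (y + -3)) >= min(x, x)) -> false; x = 3; u = 0; [i=3]; u = 0; [j=0]; u = -6; [i=4]; u = -12; [j=0]; u = -18; [i=5]; u = -36; [j=0]; u = -42; [i=6]; u = -84; [j=0]; u = -90; return -91. revised: s = -1; (y < s) -> false; (not (((y + s) * min(4, s)) <= (y + x))) -> false; y = -2; (((-1 * x) * (y + -4)) >= min(x, x)) -> false; x = 3; u = 0; [i=3]; u = 0; [j=0]; u = -6; [i=4]; u = -12; [j=0]; u = -18; [i=5]; u = -36; [j=0]; u = -42; [i=6]; u = -84; [j=0]; u = -90; return -91. Both give -91.
Checked all 36 inputs in the declared domain: the outputs agree on every one.
verdict: equivalent


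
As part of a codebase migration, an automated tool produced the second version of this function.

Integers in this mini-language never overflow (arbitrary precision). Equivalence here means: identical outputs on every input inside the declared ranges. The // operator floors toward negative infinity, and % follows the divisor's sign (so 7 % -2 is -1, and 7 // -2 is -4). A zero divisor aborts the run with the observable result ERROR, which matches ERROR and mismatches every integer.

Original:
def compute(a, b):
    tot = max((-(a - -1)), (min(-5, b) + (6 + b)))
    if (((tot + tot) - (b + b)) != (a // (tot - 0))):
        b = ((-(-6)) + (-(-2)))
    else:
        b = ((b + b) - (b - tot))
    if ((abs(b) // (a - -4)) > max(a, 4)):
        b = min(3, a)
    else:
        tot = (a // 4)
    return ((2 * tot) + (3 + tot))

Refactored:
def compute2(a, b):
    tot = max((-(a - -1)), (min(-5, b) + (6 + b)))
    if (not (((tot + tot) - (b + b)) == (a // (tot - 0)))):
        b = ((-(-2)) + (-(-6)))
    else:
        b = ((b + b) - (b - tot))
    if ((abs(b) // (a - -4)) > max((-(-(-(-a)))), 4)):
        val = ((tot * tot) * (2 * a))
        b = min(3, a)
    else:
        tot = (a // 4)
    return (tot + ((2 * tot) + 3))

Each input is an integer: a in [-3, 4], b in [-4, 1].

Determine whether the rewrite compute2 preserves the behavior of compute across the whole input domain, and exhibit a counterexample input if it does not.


This is a faithful refactor — local variable names differ, boolean connective usage differs, arithmetic usage differs, statement counts differ, comparison usage differs, constant usage differs, but the computed results match everywhere.
As a probe, take a=3, b=1: compute runs tot=2, then (((tot + tot) - (b + b)) != (a // (tot - 0))) is true, then b=8, then ((abs(b) // (a - -4)) > max(a, 4)) is false, then tot=0, then returns 3; compute2 runs tot=2, then (not (((tot + tot) - (b + b)) == (a // (tot - 0)))) is true, then b=8, then ((abs(b) // (a - -4)) > max((-(-(-(-a)))), 4)) is false, then tot=0, then returns 3; both end at 3.
An exhaustive pass over the 48 declared inputs shows identical outputs.
verdict: equivalent


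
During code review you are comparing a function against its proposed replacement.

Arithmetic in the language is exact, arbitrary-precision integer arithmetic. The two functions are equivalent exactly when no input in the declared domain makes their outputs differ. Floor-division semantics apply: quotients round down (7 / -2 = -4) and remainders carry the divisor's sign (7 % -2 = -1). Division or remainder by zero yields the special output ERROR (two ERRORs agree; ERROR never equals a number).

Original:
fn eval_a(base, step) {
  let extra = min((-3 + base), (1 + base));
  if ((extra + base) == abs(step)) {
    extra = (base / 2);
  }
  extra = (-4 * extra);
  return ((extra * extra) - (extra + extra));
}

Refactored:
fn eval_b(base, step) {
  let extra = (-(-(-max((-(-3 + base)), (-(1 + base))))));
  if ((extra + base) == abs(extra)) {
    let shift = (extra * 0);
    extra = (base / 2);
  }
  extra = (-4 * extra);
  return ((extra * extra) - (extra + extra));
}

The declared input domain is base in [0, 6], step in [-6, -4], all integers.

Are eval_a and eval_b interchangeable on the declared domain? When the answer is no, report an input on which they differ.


Try base=2, step=-6.
eval_a: extra = -1; ((extra + base) == abs(step)) -> false; extra = 4; return 8
eval_b: extra = -1; ((extra + base) == abs(extra)) -> true; shift = 0; extra = 1; extra = -4; return 24
8 and 24 differ, so these are not the same function on this domain.
verdict: not equivalent; witness: base=2, step=-6


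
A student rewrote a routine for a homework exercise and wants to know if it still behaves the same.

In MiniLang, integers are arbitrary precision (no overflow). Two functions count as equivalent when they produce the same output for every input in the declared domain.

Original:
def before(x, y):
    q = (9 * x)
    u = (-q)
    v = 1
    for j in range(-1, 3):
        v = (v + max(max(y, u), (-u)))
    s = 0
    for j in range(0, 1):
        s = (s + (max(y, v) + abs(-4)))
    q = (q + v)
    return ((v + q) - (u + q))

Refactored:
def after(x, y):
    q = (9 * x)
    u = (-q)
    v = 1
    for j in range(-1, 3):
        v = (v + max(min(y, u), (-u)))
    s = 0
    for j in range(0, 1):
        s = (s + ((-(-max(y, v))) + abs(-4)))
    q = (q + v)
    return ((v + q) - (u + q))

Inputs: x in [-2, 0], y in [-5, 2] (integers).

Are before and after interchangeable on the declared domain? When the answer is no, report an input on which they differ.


On input x=-2, y=-5, before returns 55 while after returns -37.
verdict: not equivalent; witness: x=-2, y=-5


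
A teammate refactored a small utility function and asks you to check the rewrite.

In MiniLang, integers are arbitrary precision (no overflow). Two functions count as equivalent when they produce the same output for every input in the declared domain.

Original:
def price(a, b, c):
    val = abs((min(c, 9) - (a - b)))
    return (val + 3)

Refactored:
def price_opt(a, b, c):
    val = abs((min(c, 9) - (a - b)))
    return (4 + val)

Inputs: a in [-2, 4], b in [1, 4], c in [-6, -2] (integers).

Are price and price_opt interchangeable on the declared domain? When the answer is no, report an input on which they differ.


These are not equivalent — on a=-2, b=1, c=-6 the outputs split (6 vs 7).
price: val=3, then returns 6
price_opt: val=3, then returns 7
verdict: not equivalent; witness: a=-2, b=1, c=-6


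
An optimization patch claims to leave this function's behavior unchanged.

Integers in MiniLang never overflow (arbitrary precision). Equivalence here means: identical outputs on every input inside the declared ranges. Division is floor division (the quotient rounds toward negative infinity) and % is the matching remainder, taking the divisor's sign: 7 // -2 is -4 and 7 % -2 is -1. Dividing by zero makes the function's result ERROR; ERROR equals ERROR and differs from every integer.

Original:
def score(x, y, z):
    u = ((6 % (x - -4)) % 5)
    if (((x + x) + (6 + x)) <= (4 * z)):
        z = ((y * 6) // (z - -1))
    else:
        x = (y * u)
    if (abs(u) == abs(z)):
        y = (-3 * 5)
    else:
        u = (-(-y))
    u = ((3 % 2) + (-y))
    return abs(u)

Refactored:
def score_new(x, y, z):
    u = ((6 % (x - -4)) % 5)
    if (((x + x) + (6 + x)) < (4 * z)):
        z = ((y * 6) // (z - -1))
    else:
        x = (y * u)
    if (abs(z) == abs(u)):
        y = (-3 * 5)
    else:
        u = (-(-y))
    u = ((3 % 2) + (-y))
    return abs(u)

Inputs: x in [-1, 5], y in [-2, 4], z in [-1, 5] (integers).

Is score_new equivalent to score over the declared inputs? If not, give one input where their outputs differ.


Consider the input x=2, y=0, z=3.
score: u becomes 0; next (((x + x) + (6 + x)) <= (4 * z)) evaluates to true; next z becomes 0; next (abs(u) == abs(z)) evaluates to true; next y becomes -15; next u becomes 16; next final value 16
score_new: u becomes 0; next (((x + x) + (6 + x)) < (4 * z)) evaluates to false; next x becomes 0; next (abs(z) == abs(u)) evaluates to false; next u becomes 0; next u becomes 1; next final value 1
16 vs 1 — the two versions disagree here.
verdict: not equivalent; witness: x=2, y=0, z=3


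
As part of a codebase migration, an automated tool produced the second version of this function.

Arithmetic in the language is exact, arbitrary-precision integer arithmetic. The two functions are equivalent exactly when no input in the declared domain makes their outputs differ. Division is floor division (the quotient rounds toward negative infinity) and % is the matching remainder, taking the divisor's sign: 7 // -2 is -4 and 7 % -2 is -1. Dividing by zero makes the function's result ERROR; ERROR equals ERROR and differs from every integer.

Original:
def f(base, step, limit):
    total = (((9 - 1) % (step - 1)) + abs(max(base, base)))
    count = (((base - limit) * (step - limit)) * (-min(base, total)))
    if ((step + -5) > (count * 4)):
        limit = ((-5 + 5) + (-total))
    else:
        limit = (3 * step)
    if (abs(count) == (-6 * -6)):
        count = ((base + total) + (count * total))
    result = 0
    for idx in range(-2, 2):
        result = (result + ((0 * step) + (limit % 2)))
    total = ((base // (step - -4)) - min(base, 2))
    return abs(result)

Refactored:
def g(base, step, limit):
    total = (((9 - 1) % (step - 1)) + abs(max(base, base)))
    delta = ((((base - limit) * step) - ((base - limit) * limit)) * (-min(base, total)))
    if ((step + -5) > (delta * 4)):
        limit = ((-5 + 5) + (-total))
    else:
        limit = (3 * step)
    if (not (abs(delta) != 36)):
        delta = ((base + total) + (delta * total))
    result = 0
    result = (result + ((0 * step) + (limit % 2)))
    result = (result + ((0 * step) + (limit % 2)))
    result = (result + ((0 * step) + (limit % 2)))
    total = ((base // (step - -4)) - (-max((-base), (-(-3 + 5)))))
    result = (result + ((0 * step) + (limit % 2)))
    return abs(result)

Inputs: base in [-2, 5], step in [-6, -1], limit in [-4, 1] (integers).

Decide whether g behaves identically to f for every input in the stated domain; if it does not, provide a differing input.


Behavior is preserved: although constant usage differs; and local variable names differ; and boolean connective usage differs; and statement counts differ; and min/max/abs usage differs; and arithmetic usage differs; and comparison usage differs; and loop structure differs, the outputs never diverge.
One worked example (base=1, step=-5, limit=-4) — f: total becomes -3; next count becomes -15; next ((step + -5) > (count * 4)) evaluates to true; next limit becomes 3; next (abs(count) == (-6 * -6)) evaluates to false; next result becomes 0; next at idx=-2:; next result becomes 1; next at idx=-1:; next result becomes 2; next at idx=0:; next result becomes 3; next at idx=1:; next result becomes 4; next total becomes -2; next final value 4; g: total becomes -3; next delta becomes -15; next ((step + -5) > (delta * 4)) evaluates to true; next limit becomes 3; next (not (abs(delta) != 36)) evaluates to false; next result becomes 0; next result becomes 1; next result becomes 2; next result becomes 3; next total becomes -2; next result becomes 4; next final value 4; agreement on 4.
Across all 288 domain points the two functions coincide.
verdict: equivalent


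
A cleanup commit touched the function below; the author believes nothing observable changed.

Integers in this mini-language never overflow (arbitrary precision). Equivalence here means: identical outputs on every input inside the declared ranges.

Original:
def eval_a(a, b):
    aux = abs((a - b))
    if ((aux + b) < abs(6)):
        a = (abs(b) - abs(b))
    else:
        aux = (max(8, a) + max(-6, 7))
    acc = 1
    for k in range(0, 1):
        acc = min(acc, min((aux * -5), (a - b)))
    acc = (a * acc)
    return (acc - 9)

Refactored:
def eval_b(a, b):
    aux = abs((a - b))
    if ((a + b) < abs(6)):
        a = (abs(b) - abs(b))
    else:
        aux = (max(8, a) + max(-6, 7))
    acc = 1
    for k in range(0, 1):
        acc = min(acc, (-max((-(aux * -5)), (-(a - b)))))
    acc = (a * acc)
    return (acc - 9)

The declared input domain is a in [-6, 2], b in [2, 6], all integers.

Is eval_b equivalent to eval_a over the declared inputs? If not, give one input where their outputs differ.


Not equivalent: a=-6, b=2 separates them (441 vs -9).
eval_a: aux := 8 | ((aux + b) < abs(6)): false | aux := 15 | acc := 1 | iter k=0: | acc := -75 | acc := 450 | result 441
eval_b: aux := 8 | ((a + b) < abs(6)): true | a := 0 | acc := 1 | iter k=0: | acc := -40 | acc := 0 | result -9
verdict: not equivalent; witness: a=-6, b=2


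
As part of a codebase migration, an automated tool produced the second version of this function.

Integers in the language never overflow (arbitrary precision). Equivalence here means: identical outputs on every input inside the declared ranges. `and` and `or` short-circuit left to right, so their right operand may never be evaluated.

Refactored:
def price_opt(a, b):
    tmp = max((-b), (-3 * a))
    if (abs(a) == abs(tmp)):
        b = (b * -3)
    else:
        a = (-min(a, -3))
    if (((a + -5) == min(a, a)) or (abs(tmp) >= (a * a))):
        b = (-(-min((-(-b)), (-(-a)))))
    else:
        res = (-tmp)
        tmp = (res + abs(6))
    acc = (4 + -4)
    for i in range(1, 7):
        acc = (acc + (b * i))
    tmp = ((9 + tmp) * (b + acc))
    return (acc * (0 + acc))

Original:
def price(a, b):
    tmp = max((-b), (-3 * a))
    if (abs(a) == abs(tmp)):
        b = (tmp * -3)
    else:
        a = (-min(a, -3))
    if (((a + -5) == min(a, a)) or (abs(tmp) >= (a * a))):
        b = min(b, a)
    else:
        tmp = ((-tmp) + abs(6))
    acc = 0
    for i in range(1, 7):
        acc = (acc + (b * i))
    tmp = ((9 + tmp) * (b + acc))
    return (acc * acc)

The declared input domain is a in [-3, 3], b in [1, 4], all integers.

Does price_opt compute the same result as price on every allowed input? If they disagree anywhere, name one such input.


Not equivalent: a=0, b=1 separates them (0 vs 3969).
price: tmp = 0; (abs(a) == abs(tmp)) -> true; b = 0; (((a + -5) == min(a, a)) or (abs(tmp) >= (a * a))) -> true; b = 0; acc = 0; [i=1]; acc = 0; [i=2]; acc = 0; [i=3]; acc = 0; [i=4]; acc = 0; [i=5]; acc = 0; [i=6]; acc = 0; tmp = 0; return 0
price_opt: tmp = 0; (abs(a) == abs(tmp)) -> true; b = -3; (((a + -5) == min(a, a)) or (abs(tmp) >= (a * a))) -> true; b = -3; acc = 0; [i=1]; acc = -3; [i=2]; acc = -9; [i=3]; acc = -18; [i=4]; acc = -30; [i=5]; acc = -45; [i=6]; acc = -63; tmp = -594; return 3969
verdict: not equivalent; witness: a=0, b=1


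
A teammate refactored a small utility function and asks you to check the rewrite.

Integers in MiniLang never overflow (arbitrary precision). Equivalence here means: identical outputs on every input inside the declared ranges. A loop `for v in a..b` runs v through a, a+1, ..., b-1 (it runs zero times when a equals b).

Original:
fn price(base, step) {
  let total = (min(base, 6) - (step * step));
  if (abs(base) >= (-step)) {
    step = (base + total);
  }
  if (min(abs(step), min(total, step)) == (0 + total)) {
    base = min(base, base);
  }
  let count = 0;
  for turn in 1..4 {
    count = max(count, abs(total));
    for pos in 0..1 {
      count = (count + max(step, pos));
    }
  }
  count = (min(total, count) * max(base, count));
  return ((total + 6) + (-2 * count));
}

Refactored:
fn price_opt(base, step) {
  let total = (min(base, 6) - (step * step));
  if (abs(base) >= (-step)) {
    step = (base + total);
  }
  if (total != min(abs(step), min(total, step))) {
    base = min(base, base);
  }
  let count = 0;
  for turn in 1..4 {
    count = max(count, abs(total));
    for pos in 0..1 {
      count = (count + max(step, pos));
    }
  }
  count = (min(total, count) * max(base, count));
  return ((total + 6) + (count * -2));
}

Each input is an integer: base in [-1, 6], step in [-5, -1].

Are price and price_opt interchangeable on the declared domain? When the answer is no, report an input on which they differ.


Whatever the rewrite altered, no input in the stated domain can expose a difference.
Tracing base=4, step=-4: price: total := -12 | (abs(base) >= (-step)): true | step := -8 | (min(abs(step), min(total, step)) == (0 + total)): true | base := 4 | count := 0 | iter turn=1: | count := 12 | iter pos=0: | count := 12 | iter turn=2: | count := 12 | iter pos=0: | count := 12 | iter turn=3: | count := 12 | iter pos=0: | count := 12 | count := -144 | result 282 | price_opt: total := -12 | (abs(base) >= (-step)): true | step := -8 | (total != min(abs(step), min(total, step))): false | count := 0 | iter turn=1: | count := 12 | iter pos=0: | count := 12 | iter turn=2: | count := 12 | iter pos=0: | count := 12 | iter turn=3: | count := 12 | iter pos=0: | count := 12 | count := -144 | result 282 — matching result 282.
Sweeping the whole domain (40 inputs) finds no disagreement.
verdict: equivalent


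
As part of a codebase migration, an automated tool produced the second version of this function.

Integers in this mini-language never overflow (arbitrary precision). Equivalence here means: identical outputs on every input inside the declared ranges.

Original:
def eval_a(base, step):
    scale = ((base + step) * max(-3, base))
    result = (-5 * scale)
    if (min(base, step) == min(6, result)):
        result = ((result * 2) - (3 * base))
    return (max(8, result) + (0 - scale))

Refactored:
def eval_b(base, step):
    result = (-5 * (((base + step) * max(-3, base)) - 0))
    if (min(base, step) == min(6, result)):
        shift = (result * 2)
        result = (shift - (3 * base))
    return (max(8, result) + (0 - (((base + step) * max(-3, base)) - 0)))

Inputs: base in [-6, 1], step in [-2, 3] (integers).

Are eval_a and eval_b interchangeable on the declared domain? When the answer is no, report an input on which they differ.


Comparing the listings, the differences include: arithmetic usage differs, plus min/max/abs usage differs, plus local variable names differ, plus constant usage differs.
Tracing base=-6, step=-1: eval_a: scale=21, then result=-105, then (min(base, step) == min(6, result)) is false, then returns -13 | eval_b: result=-105, then (min(base, step) == min(6, result)) is false, then returns -13 — matching result -13.
Checked all 48 inputs in the declared domain: the outputs agree on every one.
verdict: equivalent


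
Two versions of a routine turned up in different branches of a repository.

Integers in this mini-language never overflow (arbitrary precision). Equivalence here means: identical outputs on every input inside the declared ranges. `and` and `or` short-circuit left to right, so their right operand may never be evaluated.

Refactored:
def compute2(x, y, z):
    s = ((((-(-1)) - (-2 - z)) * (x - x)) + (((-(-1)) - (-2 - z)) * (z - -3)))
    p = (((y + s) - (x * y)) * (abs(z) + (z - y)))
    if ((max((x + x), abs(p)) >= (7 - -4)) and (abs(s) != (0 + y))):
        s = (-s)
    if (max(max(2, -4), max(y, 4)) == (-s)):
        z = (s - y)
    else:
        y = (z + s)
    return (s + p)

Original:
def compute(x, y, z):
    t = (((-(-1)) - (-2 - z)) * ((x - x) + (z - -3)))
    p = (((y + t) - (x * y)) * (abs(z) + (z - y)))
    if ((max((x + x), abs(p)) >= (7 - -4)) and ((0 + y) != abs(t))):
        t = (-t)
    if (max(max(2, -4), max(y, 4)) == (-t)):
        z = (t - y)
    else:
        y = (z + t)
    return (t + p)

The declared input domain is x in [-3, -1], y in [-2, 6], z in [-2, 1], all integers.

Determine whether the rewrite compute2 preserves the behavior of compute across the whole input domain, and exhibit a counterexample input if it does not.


Equivalent — the differences include arithmetic usage differs; local variable names differ; constant usage differs, yet no declared input distinguishes the two.
Tracing x=-2, y=3, z=1: compute: t = 16; p = -25; ((max((x + x), abs(p)) >= (7 - -4)) and ((0 + y) != abs(t))) -> true; t = -16; (max(max(2, -4), max(y, 4)) == (-t)) -> false; y = -15; return -41 | compute2: s = 16; p = -25; ((max((x + x), abs(p)) >= (7 - -4)) and (abs(s) != (0 + y))) -> true; s = -16; (max(max(2, -4), max(y, 4)) == (-s)) -> false; y = -15; return -41 — matching result -41.
Every one of the 108 inputs gives matching results.
verdict: equivalent


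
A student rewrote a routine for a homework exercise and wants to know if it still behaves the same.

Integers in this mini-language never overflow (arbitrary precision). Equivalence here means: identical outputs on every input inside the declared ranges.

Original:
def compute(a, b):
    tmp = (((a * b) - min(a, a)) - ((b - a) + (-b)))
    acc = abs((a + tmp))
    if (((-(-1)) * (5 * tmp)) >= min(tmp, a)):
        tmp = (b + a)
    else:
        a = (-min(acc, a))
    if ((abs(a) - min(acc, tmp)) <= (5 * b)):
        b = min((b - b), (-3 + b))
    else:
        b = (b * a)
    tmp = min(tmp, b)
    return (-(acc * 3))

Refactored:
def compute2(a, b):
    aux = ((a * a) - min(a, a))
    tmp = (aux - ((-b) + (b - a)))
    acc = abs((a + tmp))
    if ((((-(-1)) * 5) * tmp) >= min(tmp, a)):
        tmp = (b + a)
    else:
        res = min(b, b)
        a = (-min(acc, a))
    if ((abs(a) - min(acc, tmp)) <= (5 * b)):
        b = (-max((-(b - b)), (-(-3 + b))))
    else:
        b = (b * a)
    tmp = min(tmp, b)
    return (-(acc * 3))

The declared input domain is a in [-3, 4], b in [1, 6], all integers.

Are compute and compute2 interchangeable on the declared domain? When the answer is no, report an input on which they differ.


Run the pair on a=-3, b=2.
compute: tmp becomes -6; next acc becomes 9; next (((-(-1)) * (5 * tmp)) >= min(tmp, a)) evaluates to false; next a becomes 3; next ((abs(a) - min(acc, tmp)) <= (5 * b)) evaluates to true; next b becomes -1; next tmp becomes -6; next final value -27
compute2: aux becomes 12; next tmp becomes 9; next acc becomes 6; next ((((-(-1)) * 5) * tmp) >= min(tmp, a)) evaluates to true; next tmp becomes -1; next ((abs(a) - min(acc, tmp)) <= (5 * b)) evaluates to true; next b becomes -1; next tmp becomes -1; next final value -18
-27 against -18: the behavior changed.
verdict: not equivalent; witness: a=-3, b=2


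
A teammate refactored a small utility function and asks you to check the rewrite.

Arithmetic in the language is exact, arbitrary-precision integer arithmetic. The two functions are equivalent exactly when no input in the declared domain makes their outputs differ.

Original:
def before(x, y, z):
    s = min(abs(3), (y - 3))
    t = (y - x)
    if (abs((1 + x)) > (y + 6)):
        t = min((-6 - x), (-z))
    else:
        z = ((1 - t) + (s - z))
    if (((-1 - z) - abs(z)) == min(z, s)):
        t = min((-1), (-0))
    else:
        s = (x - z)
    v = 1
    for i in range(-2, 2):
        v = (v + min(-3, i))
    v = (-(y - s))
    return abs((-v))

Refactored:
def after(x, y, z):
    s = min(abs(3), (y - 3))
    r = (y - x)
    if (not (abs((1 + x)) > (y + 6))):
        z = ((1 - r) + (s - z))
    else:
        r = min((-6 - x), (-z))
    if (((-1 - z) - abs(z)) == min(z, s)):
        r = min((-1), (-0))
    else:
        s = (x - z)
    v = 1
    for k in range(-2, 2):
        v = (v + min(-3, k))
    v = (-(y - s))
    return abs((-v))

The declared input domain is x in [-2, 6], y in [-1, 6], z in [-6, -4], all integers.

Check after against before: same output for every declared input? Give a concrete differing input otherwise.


Differences: boolean connective usage differs; also local variable names differ — yet all 216 inputs agree.
verdict: equivalent


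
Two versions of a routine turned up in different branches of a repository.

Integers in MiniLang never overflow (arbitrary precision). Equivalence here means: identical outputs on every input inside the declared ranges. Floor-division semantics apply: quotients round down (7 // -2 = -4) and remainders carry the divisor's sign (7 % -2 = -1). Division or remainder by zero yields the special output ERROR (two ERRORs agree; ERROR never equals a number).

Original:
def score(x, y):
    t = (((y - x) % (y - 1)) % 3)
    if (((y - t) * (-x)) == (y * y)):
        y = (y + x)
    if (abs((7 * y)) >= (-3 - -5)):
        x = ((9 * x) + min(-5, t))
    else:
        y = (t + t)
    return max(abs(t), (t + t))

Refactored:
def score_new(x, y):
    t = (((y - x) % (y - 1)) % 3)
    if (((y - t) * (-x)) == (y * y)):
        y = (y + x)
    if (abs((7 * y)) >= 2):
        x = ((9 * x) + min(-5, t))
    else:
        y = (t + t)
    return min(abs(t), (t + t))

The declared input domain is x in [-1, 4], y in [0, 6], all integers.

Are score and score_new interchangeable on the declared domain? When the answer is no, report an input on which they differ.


x=-1, y=4 yields 4 from score but 2 from score_new.
verdict: not equivalent; witness: x=-1, y=4


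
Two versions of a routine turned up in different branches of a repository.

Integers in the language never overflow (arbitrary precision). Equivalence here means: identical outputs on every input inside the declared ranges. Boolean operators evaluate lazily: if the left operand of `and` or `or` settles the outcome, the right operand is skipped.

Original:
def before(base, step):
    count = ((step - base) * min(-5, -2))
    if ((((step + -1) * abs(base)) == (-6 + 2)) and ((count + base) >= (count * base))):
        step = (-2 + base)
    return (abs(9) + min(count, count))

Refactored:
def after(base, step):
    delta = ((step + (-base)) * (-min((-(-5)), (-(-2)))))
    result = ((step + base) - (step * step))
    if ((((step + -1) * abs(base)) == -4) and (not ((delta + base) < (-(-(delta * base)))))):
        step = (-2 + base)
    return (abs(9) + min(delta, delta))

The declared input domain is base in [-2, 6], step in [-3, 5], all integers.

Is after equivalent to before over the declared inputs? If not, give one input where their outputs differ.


Consider the input base=-2, step=-3.
before: count := 5 | ((((step + -1) * abs(base)) == (-6 + 2)) and ((count + base) >= (count * base))): false | result 14
after: delta := 2 | result := -14 | ((((step + -1) * abs(base)) == -4) and (not ((delta + base) < (-(-(delta * base)))))): false | result 11
14 != 11, so the rewrite changes behavior.
verdict: not equivalent; witness: base=-2, step=-3


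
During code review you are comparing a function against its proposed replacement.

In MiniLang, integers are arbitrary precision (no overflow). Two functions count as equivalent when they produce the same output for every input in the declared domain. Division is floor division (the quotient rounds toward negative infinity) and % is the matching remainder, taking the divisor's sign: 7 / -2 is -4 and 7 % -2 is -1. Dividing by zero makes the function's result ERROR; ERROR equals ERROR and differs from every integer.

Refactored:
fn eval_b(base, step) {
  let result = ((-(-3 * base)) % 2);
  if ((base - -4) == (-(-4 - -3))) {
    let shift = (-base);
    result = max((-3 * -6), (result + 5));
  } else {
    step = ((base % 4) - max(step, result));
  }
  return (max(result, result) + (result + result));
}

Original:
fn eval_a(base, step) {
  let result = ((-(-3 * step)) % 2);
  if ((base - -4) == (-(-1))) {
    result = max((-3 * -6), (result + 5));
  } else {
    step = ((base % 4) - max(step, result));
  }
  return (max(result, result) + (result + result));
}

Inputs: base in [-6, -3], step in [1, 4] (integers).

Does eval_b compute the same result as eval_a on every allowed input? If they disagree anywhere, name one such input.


Consider the input base=-6, step=1.
eval_a: result = 1; ((base - -4) == (-(-1))) -> false; step = 1; return 3
eval_b: result = 0; ((base - -4) == (-(-4 - -3))) -> false; step = 1; return 0
3 against 0: the behavior changed.
verdict: not equivalent; witness: base=-6, step=1


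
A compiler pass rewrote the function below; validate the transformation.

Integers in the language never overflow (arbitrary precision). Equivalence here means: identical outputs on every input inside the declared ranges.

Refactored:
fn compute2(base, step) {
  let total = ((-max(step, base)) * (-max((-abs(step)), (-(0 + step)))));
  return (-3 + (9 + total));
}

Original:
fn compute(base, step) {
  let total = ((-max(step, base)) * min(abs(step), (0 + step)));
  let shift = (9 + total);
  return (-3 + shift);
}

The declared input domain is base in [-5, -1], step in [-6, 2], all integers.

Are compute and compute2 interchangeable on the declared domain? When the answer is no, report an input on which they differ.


Comparing the listings, the differences include: statement counts differ; and local variable names differ; and min/max/abs usage differs.
Tracing base=-3, step=-5: compute: total=-15, then shift=-6, then returns -9 | compute2: total=-15, then returns -9 — matching result -9.
Sweeping the whole domain (45 inputs) finds no disagreement.
verdict: equivalent


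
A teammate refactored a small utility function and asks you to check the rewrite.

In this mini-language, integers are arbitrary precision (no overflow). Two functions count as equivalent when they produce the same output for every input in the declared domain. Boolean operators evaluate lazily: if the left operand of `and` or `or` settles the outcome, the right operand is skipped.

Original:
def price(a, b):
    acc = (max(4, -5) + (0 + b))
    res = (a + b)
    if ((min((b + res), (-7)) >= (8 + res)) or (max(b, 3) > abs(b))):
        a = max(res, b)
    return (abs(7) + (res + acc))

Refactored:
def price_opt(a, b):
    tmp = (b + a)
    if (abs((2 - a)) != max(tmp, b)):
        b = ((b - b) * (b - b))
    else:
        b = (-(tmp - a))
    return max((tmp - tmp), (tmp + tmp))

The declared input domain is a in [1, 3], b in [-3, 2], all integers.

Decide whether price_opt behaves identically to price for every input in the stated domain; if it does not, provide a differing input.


Take a=1, b=-3.
price: acc = 1; res = -2; ((min((b + res), (-7)) >= (8 + res)) or (max(b, 3) > abs(b))) -> false; return 6
price_opt: tmp = -2; (abs((2 - a)) != max(tmp, b)) -> true; b = 0; return 0
6 != 0, so the rewrite changes behavior.
verdict: not equivalent; witness: a=1, b=-3


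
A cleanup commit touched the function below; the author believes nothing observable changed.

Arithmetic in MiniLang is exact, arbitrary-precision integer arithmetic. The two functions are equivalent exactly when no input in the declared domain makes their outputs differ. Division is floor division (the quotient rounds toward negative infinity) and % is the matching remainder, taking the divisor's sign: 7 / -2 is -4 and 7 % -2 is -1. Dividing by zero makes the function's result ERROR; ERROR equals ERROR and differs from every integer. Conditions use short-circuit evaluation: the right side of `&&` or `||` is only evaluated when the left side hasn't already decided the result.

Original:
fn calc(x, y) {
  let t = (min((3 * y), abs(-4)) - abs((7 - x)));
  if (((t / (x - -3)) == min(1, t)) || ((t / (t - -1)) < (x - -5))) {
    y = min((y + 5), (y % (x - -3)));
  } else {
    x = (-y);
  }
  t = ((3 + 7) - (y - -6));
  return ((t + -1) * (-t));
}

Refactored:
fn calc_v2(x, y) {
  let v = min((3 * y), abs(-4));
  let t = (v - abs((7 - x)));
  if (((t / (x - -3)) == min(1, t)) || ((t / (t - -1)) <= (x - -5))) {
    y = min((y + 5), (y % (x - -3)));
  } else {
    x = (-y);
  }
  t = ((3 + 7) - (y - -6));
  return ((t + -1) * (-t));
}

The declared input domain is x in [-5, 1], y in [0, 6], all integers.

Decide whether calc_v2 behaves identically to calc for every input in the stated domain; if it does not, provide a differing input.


Try x=-4, y=1.
calc: t := -8 | (((t / (x - -3)) == min(1, t)) || ((t / (t - -1)) < (x - -5))): false | x := -1 | t := 3 | result -6
calc_v2: v := 3 | t := -8 | (((t / (x - -3)) == min(1, t)) || ((t / (t - -1)) <= (x - -5))): true | y := 0 | t := 4 | result -12
-6 and -12 differ, so these are not the same function on this domain.
verdict: not equivalent; witness: x=-4, y=1


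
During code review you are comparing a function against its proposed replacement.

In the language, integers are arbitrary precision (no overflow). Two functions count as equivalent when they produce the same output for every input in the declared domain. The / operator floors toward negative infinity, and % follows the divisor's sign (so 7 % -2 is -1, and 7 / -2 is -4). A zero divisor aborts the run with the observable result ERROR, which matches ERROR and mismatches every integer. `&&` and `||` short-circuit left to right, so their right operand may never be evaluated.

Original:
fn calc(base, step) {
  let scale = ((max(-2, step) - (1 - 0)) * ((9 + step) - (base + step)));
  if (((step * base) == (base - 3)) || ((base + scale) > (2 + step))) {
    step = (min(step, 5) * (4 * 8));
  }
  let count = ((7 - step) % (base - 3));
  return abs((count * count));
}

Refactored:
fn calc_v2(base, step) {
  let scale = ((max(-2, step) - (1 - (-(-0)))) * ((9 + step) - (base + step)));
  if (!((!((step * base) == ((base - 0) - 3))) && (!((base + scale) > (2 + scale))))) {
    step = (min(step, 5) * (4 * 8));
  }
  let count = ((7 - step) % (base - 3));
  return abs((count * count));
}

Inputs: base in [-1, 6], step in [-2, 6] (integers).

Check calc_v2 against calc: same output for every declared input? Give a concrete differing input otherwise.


Run the pair on base=-1, step=2.
calc: scale = 10; (((step * base) == (base - 3)) || ((base + scale) > (2 + step))) -> true; step = 64; count = -1; return 1
calc_v2: scale = 10; (!((!((step * base) == ((base - 0) - 3))) && (!((base + scale) > (2 + scale))))) -> false; count = -3; return 9
1 != 9, so the rewrite changes behavior.
verdict: not equivalent; witness: base=-1, step=2


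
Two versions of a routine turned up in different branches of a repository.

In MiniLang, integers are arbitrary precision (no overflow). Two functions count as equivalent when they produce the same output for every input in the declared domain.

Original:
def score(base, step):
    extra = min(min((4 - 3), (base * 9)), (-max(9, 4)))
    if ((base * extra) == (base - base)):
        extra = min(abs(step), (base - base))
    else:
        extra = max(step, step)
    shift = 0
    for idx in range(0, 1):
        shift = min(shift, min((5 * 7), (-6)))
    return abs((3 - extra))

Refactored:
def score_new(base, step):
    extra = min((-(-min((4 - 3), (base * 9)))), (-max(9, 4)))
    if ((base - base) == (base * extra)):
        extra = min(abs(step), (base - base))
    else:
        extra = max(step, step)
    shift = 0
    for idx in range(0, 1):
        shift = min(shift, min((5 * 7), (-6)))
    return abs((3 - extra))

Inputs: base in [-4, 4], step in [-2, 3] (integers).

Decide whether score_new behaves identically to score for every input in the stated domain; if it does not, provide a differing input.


The two versions differ — the changes include same computation, different form.
Spot check at base=4, step=-1 — score: extra = -9; ((base * extra) == (base - base)) -> false; extra = -1; shift = 0; [idx=0]; shift = -6; return 4. score_new: extra = -9; ((base - base) == (base * extra)) -> false; extra = -1; shift = 0; [idx=0]; shift = -6; return 4. Both give 4.
Sweeping the whole domain (54 inputs) finds no disagreement.
verdict: equivalent


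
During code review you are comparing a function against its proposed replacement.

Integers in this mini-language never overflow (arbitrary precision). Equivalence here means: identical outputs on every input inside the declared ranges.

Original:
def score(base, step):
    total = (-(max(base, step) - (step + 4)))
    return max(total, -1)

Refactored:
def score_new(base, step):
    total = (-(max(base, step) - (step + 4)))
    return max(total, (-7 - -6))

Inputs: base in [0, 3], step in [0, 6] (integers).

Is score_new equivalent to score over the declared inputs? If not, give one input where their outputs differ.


Side by side, the visible changes include: arithmetic usage differs; and constant usage differs.
Spot check at base=1, step=0 — score: total := 3 | result 3. score_new: total := 3 | result 3. Both give 3.
Sweeping the whole domain (28 inputs) finds no disagreement.
verdict: equivalent


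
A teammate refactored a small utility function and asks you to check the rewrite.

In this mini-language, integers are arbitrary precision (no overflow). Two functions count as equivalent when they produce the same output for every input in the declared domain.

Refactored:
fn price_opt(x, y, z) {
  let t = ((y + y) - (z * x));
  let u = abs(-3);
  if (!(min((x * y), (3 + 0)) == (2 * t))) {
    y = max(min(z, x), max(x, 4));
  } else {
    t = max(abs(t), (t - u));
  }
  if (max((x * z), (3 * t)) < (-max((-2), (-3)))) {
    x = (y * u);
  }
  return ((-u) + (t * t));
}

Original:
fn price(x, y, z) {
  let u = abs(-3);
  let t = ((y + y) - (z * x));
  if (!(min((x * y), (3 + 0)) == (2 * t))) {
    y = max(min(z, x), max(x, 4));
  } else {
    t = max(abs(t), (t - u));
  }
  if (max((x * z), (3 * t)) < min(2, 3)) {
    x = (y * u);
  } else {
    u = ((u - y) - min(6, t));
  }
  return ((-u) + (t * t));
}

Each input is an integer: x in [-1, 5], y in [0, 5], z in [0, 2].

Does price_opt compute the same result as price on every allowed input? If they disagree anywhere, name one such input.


Not equivalent: x=-1, y=0, z=1 separates them (3 vs -2).
price: u := 3 | t := 1 | (!(min((x * y), (3 + 0)) == (2 * t))): true | y := 4 | (max((x * z), (3 * t)) < min(2, 3)): false | u := -2 | result 3
price_opt: t := 1 | u := 3 | (!(min((x * y), (3 + 0)) == (2 * t))): true | y := 4 | (max((x * z), (3 * t)) < (-max((-2), (-3)))): false | result -2
verdict: not equivalent; witness: x=-1, y=0, z=1


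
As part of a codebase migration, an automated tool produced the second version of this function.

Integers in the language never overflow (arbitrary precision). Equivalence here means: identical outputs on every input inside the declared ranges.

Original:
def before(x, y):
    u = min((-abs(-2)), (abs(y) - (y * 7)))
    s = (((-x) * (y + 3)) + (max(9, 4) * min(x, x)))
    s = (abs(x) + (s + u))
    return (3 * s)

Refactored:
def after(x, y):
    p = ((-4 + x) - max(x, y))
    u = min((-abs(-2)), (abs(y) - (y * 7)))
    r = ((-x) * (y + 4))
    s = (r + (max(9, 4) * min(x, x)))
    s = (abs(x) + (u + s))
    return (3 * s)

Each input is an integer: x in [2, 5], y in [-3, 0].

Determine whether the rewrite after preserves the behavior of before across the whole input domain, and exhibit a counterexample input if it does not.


There is a counterexample at x=2, y=-3: 54 on one side, 48 on the other.
before: u=-2, then s=18, then s=18, then returns 54
after: p=-4, then u=-2, then r=-2, then s=16, then s=16, then returns 48
verdict: not equivalent; witness: x=2, y=-3


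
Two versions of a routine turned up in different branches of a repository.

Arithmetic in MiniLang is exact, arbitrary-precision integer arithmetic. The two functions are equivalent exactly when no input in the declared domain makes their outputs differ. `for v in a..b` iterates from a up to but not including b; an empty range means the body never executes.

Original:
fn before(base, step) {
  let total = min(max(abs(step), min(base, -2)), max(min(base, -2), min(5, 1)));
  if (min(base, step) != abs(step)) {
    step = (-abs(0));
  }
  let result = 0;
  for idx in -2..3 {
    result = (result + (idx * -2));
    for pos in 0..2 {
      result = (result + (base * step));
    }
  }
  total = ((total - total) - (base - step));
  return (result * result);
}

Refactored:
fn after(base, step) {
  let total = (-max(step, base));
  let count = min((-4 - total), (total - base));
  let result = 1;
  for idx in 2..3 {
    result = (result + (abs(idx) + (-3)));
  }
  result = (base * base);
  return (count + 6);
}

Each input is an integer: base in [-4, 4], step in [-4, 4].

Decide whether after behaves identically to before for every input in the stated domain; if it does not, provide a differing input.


The rewrite breaks on base=-4, step=-4, where the results are 0 and -2.
before: total := 1 | (min(base, step) != abs(step)): true | step := 0 | result := 0 | iter idx=-2: | result := 4 | iter pos=0: | result := 4 | iter pos=1: | result := 4 | iter idx=-1: | result := 6 | iter pos=0: | result := 6 | iter pos=1: | result := 6 | iter idx=0: | result := 6 | iter pos=0: | result := 6 | iter pos=1: | result := 6 | iter idx=1: | result := 4 | iter pos=0: | result := 4 | iter pos=1: | result := 4 | iter idx=2: | result := 0 | iter pos=0: | result := 0 | iter pos=1: | result := 0 | total := 4 | result 0
after: total := 4 | count := -8 | result := 1 | iter idx=2: | result := 0 | result := 16 | result -2
verdict: not equivalent; witness: base=-4, step=-4
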